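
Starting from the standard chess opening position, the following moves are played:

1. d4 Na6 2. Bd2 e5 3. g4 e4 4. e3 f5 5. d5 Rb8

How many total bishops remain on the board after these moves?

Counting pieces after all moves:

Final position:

  a b c d e f g h
  ─────────────────
8│· ♜ ♝ ♛ ♚ ♝ ♞ ♜│8
7│♟ ♟ ♟ ♟ · · ♟ ♟│7
6│♞ · · · · · · ·│6
5│· · · ♙ · ♟ · ·│5
4│· · · · ♟ · ♙ ·│4
3│· · · · ♙ · · ·│3
2│♙ ♙ ♙ ♗ · ♙ · ♙│2
1│♖ ♘ · ♕ ♔ ♗ ♘ ♖│1
  ─────────────────
  a b c d e f g h


4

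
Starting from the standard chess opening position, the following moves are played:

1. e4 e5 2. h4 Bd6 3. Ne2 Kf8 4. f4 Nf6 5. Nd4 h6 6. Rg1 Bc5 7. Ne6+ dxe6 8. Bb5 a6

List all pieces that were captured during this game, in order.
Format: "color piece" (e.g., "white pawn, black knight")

Tracking captures:
  dxe6: captured white knight

white knight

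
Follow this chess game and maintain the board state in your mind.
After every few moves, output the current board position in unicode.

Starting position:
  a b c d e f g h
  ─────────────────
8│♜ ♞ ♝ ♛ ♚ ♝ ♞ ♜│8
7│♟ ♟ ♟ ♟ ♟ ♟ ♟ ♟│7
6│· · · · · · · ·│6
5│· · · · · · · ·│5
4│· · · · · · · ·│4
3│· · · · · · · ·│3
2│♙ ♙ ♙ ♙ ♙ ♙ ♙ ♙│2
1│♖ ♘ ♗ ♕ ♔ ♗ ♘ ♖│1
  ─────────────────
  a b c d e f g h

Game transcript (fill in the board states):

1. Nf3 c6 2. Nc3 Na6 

  a b c d e f g h
  ─────────────────
8│♜ · ♝ ♛ ♚ ♝ ♞ ♜│8
7│♟ ♟ · ♟ ♟ ♟ ♟ ♟│7
6│♞ · ♟ · · · · ·│6
5│· · · · · · · ·│5
4│· · · · · · · ·│4
3│· · ♘ · · ♘ · ·│3
2│♙ ♙ ♙ ♙ ♙ ♙ ♙ ♙│2
1│♖ · ♗ ♕ ♔ ♗ · ♖│1
  ─────────────────
  a b c d e f g h

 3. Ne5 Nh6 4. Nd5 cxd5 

  a b c d e f g h
  ─────────────────
8│♜ · ♝ ♛ ♚ ♝ · ♜│8
7│♟ ♟ · ♟ ♟ ♟ ♟ ♟│7
6│♞ · · · · · · ♞│6
5│· · · ♟ ♘ · · ·│5
4│· · · · · · · ·│4
3│· · · · · · · ·│3
2│♙ ♙ ♙ ♙ ♙ ♙ ♙ ♙│2
1│♖ · ♗ ♕ ♔ ♗ · ♖│1
  ─────────────────
  a b c d e f g h

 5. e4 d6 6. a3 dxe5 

  a b c d e f g h
  ─────────────────
8│♜ · ♝ ♛ ♚ ♝ · ♜│8
7│♟ ♟ · · ♟ ♟ ♟ ♟│7
6│♞ · · · · · · ♞│6
5│· · · ♟ ♟ · · ·│5
4│· · · · ♙ · · ·│4
3│♙ · · · · · · ·│3
2│· ♙ ♙ ♙ · ♙ ♙ ♙│2
1│♖ · ♗ ♕ ♔ ♗ · ♖│1
  ─────────────────
  a b c d e f g h

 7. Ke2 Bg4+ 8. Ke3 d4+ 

  a b c d e f g h
  ─────────────────
8│♜ · · ♛ ♚ ♝ · ♜│8
7│♟ ♟ · · ♟ ♟ ♟ ♟│7
6│♞ · · · · · · ♞│6
5│· · · · ♟ · · ·│5
4│· · · ♟ ♙ · ♝ ·│4
3│♙ · · · ♔ · · ·│3
2│· ♙ ♙ ♙ · ♙ ♙ ♙│2
1│♖ · ♗ ♕ · ♗ · ♖│1
  ─────────────────
  a b c d e f g h

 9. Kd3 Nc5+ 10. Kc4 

  a b c d e f g h
  ─────────────────
8│♜ · · ♛ ♚ ♝ · ♜│8
7│♟ ♟ · · ♟ ♟ ♟ ♟│7
6│· · · · · · · ♞│6
5│· · ♞ · ♟ · · ·│5
4│· · ♔ ♟ ♙ · ♝ ·│4
3│♙ · · · · · · ·│3
2│· ♙ ♙ ♙ · ♙ ♙ ♙│2
1│♖ · ♗ ♕ · ♗ · ♖│1
  ─────────────────
  a b c d e f g h


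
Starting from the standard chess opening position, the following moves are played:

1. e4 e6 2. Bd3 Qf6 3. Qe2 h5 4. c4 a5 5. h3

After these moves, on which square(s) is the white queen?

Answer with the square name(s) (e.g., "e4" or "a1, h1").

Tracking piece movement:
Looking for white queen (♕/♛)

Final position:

  a b c d e f g h
  ─────────────────
8│♜ ♞ ♝ · ♚ ♝ ♞ ♜│8
7│· ♟ ♟ ♟ · ♟ ♟ ·│7
6│· · · · ♟ ♛ · ·│6
5│♟ · · · · · · ♟│5
4│· · ♙ · ♙ · · ·│4
3│· · · ♗ · · · ♙│3
2│♙ ♙ · ♙ ♕ ♙ ♙ ·│2
1│♖ ♘ ♗ · ♔ · ♘ ♖│1
  ─────────────────
  a b c d e f g h


e2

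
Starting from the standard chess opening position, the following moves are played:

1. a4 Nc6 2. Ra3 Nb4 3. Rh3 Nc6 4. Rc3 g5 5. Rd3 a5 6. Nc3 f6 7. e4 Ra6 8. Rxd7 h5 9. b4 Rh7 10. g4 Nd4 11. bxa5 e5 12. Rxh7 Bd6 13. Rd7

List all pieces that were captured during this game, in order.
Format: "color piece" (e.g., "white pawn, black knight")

Tracking captures:
  Rxd7: captured black pawn
  bxa5: captured black pawn
  Rxh7: captured black rook

black pawn, black pawn, black rook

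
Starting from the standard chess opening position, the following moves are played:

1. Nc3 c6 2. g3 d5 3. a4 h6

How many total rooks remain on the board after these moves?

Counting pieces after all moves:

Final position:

  a b c d e f g h
  ─────────────────
8│♜ ♞ ♝ ♛ ♚ ♝ ♞ ♜│8
7│♟ ♟ · · ♟ ♟ ♟ ·│7
6│· · ♟ · · · · ♟│6
5│· · · ♟ · · · ·│5
4│♙ · · · · · · ·│4
3│· · ♘ · · · ♙ ·│3
2│· ♙ ♙ ♙ ♙ ♙ · ♙│2
1│♖ · ♗ ♕ ♔ ♗ ♘ ♖│1
  ─────────────────
  a b c d e f g h


4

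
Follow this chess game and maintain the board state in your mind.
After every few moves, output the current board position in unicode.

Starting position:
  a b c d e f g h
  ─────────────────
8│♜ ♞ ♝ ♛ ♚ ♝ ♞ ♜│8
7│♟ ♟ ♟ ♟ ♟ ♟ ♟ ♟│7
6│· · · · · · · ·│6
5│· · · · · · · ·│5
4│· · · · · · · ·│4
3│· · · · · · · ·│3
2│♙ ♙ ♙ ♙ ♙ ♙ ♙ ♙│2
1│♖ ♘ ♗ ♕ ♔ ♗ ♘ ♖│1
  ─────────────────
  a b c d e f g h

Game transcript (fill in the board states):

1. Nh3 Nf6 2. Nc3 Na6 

  a b c d e f g h
  ─────────────────
8│♜ · ♝ ♛ ♚ ♝ · ♜│8
7│♟ ♟ ♟ ♟ ♟ ♟ ♟ ♟│7
6│♞ · · · · ♞ · ·│6
5│· · · · · · · ·│5
4│· · · · · · · ·│4
3│· · ♘ · · · · ♘│3
2│♙ ♙ ♙ ♙ ♙ ♙ ♙ ♙│2
1│♖ · ♗ ♕ ♔ ♗ · ♖│1
  ─────────────────
  a b c d e f g h

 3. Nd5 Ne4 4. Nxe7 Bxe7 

  a b c d e f g h
  ─────────────────
8│♜ · ♝ ♛ ♚ · · ♜│8
7│♟ ♟ ♟ ♟ ♝ ♟ ♟ ♟│7
6│♞ · · · · · · ·│6
5│· · · · · · · ·│5
4│· · · · ♞ · · ·│4
3│· · · · · · · ♘│3
2│♙ ♙ ♙ ♙ ♙ ♙ ♙ ♙│2
1│♖ · ♗ ♕ ♔ ♗ · ♖│1
  ─────────────────
  a b c d e f g h

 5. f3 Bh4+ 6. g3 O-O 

  a b c d e f g h
  ─────────────────
8│♜ · ♝ ♛ · ♜ ♚ ·│8
7│♟ ♟ ♟ ♟ · ♟ ♟ ♟│7
6│♞ · · · · · · ·│6
5│· · · · · · · ·│5
4│· · · · ♞ · · ♝│4
3│· · · · · ♙ ♙ ♘│3
2│♙ ♙ ♙ ♙ ♙ · · ♙│2
1│♖ · ♗ ♕ ♔ ♗ · ♖│1
  ─────────────────
  a b c d e f g h

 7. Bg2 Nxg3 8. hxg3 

  a b c d e f g h
  ─────────────────
8│♜ · ♝ ♛ · ♜ ♚ ·│8
7│♟ ♟ ♟ ♟ · ♟ ♟ ♟│7
6│♞ · · · · · · ·│6
5│· · · · · · · ·│5
4│· · · · · · · ♝│4
3│· · · · · ♙ ♙ ♘│3
2│♙ ♙ ♙ ♙ ♙ · ♗ ·│2
1│♖ · ♗ ♕ ♔ · · ♖│1
  ─────────────────
  a b c d e f g h


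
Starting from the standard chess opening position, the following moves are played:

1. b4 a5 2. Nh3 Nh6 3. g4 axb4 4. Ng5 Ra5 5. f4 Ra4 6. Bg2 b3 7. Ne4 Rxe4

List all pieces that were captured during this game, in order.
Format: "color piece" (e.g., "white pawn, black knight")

Tracking captures:
  axb4: captured white pawn
  Rxe4: captured white knight

white pawn, white knight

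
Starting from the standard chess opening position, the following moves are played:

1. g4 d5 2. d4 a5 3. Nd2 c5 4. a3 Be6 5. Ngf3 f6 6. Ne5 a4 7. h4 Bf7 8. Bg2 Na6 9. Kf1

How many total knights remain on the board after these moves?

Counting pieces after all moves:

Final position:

  a b c d e f g h
  ─────────────────
8│♜ · · ♛ ♚ ♝ ♞ ♜│8
7│· ♟ · · ♟ ♝ ♟ ♟│7
6│♞ · · · · ♟ · ·│6
5│· · ♟ ♟ ♘ · · ·│5
4│♟ · · ♙ · · ♙ ♙│4
3│♙ · · · · · · ·│3
2│· ♙ ♙ ♘ ♙ ♙ ♗ ·│2
1│♖ · ♗ ♕ · ♔ · ♖│1
  ─────────────────
  a b c d e f g h


4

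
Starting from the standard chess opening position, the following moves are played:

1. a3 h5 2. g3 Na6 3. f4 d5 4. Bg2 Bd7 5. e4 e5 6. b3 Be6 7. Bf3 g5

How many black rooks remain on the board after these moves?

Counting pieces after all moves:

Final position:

  a b c d e f g h
  ─────────────────
8│♜ · · ♛ ♚ ♝ ♞ ♜│8
7│♟ ♟ ♟ · · ♟ · ·│7
6│♞ · · · ♝ · · ·│6
5│· · · ♟ ♟ · ♟ ♟│5
4│· · · · ♙ ♙ · ·│4
3│♙ ♙ · · · ♗ ♙ ·│3
2│· · ♙ ♙ · · · ♙│2
1│♖ ♘ ♗ ♕ ♔ · ♘ ♖│1
  ─────────────────
  a b c d e f g h


2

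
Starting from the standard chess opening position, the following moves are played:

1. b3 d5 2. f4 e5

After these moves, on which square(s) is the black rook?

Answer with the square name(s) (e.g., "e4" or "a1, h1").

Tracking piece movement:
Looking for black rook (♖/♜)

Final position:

  a b c d e f g h
  ─────────────────
8│♜ ♞ ♝ ♛ ♚ ♝ ♞ ♜│8
7│♟ ♟ ♟ · · ♟ ♟ ♟│7
6│· · · · · · · ·│6
5│· · · ♟ ♟ · · ·│5
4│· · · · · ♙ · ·│4
3│· ♙ · · · · · ·│3
2│♙ · ♙ ♙ ♙ · ♙ ♙│2
1│♖ ♘ ♗ ♕ ♔ ♗ ♘ ♖│1
  ─────────────────
  a b c d e f g h


a8, h8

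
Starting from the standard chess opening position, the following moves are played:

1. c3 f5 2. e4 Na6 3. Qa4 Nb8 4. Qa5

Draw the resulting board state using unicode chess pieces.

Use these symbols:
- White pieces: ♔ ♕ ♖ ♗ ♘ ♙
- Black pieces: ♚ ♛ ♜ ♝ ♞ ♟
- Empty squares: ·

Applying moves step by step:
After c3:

♜ ♞ ♝ ♛ ♚ ♝ ♞ ♜
♟ ♟ ♟ ♟ ♟ ♟ ♟ ♟
· · · · · · · ·
· · · · · · · ·
· · · · · · · ·
· · ♙ · · · · ·
♙ ♙ · ♙ ♙ ♙ ♙ ♙
♖ ♘ ♗ ♕ ♔ ♗ ♘ ♖


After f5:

♜ ♞ ♝ ♛ ♚ ♝ ♞ ♜
♟ ♟ ♟ ♟ ♟ · ♟ ♟
· · · · · · · ·
· · · · · ♟ · ·
· · · · · · · ·
· · ♙ · · · · ·
♙ ♙ · ♙ ♙ ♙ ♙ ♙
♖ ♘ ♗ ♕ ♔ ♗ ♘ ♖


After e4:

♜ ♞ ♝ ♛ ♚ ♝ ♞ ♜
♟ ♟ ♟ ♟ ♟ · ♟ ♟
· · · · · · · ·
· · · · · ♟ · ·
· · · · ♙ · · ·
· · ♙ · · · · ·
♙ ♙ · ♙ · ♙ ♙ ♙
♖ ♘ ♗ ♕ ♔ ♗ ♘ ♖


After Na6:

♜ · ♝ ♛ ♚ ♝ ♞ ♜
♟ ♟ ♟ ♟ ♟ · ♟ ♟
♞ · · · · · · ·
· · · · · ♟ · ·
· · · · ♙ · · ·
· · ♙ · · · · ·
♙ ♙ · ♙ · ♙ ♙ ♙
♖ ♘ ♗ ♕ ♔ ♗ ♘ ♖


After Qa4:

♜ · ♝ ♛ ♚ ♝ ♞ ♜
♟ ♟ ♟ ♟ ♟ · ♟ ♟
♞ · · · · · · ·
· · · · · ♟ · ·
♕ · · · ♙ · · ·
· · ♙ · · · · ·
♙ ♙ · ♙ · ♙ ♙ ♙
♖ ♘ ♗ · ♔ ♗ ♘ ♖


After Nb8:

♜ ♞ ♝ ♛ ♚ ♝ ♞ ♜
♟ ♟ ♟ ♟ ♟ · ♟ ♟
· · · · · · · ·
· · · · · ♟ · ·
♕ · · · ♙ · · ·
· · ♙ · · · · ·
♙ ♙ · ♙ · ♙ ♙ ♙
♖ ♘ ♗ · ♔ ♗ ♘ ♖


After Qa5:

♜ ♞ ♝ ♛ ♚ ♝ ♞ ♜
♟ ♟ ♟ ♟ ♟ · ♟ ♟
· · · · · · · ·
♕ · · · · ♟ · ·
· · · · ♙ · · ·
· · ♙ · · · · ·
♙ ♙ · ♙ · ♙ ♙ ♙
♖ ♘ ♗ · ♔ ♗ ♘ ♖



  a b c d e f g h
  ─────────────────
8│♜ ♞ ♝ ♛ ♚ ♝ ♞ ♜│8
7│♟ ♟ ♟ ♟ ♟ · ♟ ♟│7
6│· · · · · · · ·│6
5│♕ · · · · ♟ · ·│5
4│· · · · ♙ · · ·│4
3│· · ♙ · · · · ·│3
2│♙ ♙ · ♙ · ♙ ♙ ♙│2
1│♖ ♘ ♗ · ♔ ♗ ♘ ♖│1
  ─────────────────
  a b c d e f g h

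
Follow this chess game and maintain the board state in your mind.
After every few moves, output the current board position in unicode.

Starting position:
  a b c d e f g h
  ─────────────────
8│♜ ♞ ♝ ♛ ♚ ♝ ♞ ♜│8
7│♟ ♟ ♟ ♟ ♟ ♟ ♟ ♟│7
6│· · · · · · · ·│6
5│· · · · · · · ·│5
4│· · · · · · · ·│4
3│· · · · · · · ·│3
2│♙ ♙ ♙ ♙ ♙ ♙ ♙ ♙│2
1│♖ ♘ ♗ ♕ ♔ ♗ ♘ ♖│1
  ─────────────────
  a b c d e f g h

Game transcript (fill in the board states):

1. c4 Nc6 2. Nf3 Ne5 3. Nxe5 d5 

  a b c d e f g h
  ─────────────────
8│♜ · ♝ ♛ ♚ ♝ ♞ ♜│8
7│♟ ♟ ♟ · ♟ ♟ ♟ ♟│7
6│· · · · · · · ·│6
5│· · · ♟ ♘ · · ·│5
4│· · ♙ · · · · ·│4
3│· · · · · · · ·│3
2│♙ ♙ · ♙ ♙ ♙ ♙ ♙│2
1│♖ ♘ ♗ ♕ ♔ ♗ · ♖│1
  ─────────────────
  a b c d e f g h

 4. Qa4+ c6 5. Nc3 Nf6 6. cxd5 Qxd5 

  a b c d e f g h
  ─────────────────
8│♜ · ♝ · ♚ ♝ · ♜│8
7│♟ ♟ · · ♟ ♟ ♟ ♟│7
6│· · ♟ · · ♞ · ·│6
5│· · · ♛ ♘ · · ·│5
4│♕ · · · · · · ·│4
3│· · ♘ · · · · ·│3
2│♙ ♙ · ♙ ♙ ♙ ♙ ♙│2
1│♖ · ♗ · ♔ ♗ · ♖│1
  ─────────────────
  a b c d e f g h

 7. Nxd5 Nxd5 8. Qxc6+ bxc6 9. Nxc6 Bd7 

  a b c d e f g h
  ─────────────────
8│♜ · · · ♚ ♝ · ♜│8
7│♟ · · ♝ ♟ ♟ ♟ ♟│7
6│· · ♘ · · · · ·│6
5│· · · ♞ · · · ·│5
4│· · · · · · · ·│4
3│· · · · · · · ·│3
2│♙ ♙ · ♙ ♙ ♙ ♙ ♙│2
1│♖ · ♗ · ♔ ♗ · ♖│1
  ─────────────────
  a b c d e f g h

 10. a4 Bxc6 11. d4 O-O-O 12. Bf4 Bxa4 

  a b c d e f g h
  ─────────────────
8│· · ♚ ♜ · ♝ · ♜│8
7│♟ · · · ♟ ♟ ♟ ♟│7
6│· · · · · · · ·│6
5│· · · ♞ · · · ·│5
4│♝ · · ♙ · ♗ · ·│4
3│· · · · · · · ·│3
2│· ♙ · · ♙ ♙ ♙ ♙│2
1│♖ · · · ♔ ♗ · ♖│1
  ─────────────────
  a b c d e f g h

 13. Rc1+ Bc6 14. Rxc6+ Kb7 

  a b c d e f g h
  ─────────────────
8│· · · ♜ · ♝ · ♜│8
7│♟ ♚ · · ♟ ♟ ♟ ♟│7
6│· · ♖ · · · · ·│6
5│· · · ♞ · · · ·│5
4│· · · ♙ · ♗ · ·│4
3│· · · · · · · ·│3
2│· ♙ · · ♙ ♙ ♙ ♙│2
1│· · · · ♔ ♗ · ♖│1
  ─────────────────
  a b c d e f g h


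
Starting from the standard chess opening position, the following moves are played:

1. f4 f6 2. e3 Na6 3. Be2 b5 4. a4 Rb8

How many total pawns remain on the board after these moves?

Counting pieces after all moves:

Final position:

  a b c d e f g h
  ─────────────────
8│· ♜ ♝ ♛ ♚ ♝ ♞ ♜│8
7│♟ · ♟ ♟ ♟ · ♟ ♟│7
6│♞ · · · · ♟ · ·│6
5│· ♟ · · · · · ·│5
4│♙ · · · · ♙ · ·│4
3│· · · · ♙ · · ·│3
2│· ♙ ♙ ♙ ♗ · ♙ ♙│2
1│♖ ♘ ♗ ♕ ♔ · ♘ ♖│1
  ─────────────────
  a b c d e f g h


16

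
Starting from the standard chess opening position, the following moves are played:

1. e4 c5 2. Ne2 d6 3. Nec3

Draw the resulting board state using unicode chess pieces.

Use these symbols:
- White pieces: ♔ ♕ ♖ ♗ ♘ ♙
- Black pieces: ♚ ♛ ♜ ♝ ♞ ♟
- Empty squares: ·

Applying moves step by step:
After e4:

♜ ♞ ♝ ♛ ♚ ♝ ♞ ♜
♟ ♟ ♟ ♟ ♟ ♟ ♟ ♟
· · · · · · · ·
· · · · · · · ·
· · · · ♙ · · ·
· · · · · · · ·
♙ ♙ ♙ ♙ · ♙ ♙ ♙
♖ ♘ ♗ ♕ ♔ ♗ ♘ ♖


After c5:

♜ ♞ ♝ ♛ ♚ ♝ ♞ ♜
♟ ♟ · ♟ ♟ ♟ ♟ ♟
· · · · · · · ·
· · ♟ · · · · ·
· · · · ♙ · · ·
· · · · · · · ·
♙ ♙ ♙ ♙ · ♙ ♙ ♙
♖ ♘ ♗ ♕ ♔ ♗ ♘ ♖


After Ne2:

♜ ♞ ♝ ♛ ♚ ♝ ♞ ♜
♟ ♟ · ♟ ♟ ♟ ♟ ♟
· · · · · · · ·
· · ♟ · · · · ·
· · · · ♙ · · ·
· · · · · · · ·
♙ ♙ ♙ ♙ ♘ ♙ ♙ ♙
♖ ♘ ♗ ♕ ♔ ♗ · ♖


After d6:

♜ ♞ ♝ ♛ ♚ ♝ ♞ ♜
♟ ♟ · · ♟ ♟ ♟ ♟
· · · ♟ · · · ·
· · ♟ · · · · ·
· · · · ♙ · · ·
· · · · · · · ·
♙ ♙ ♙ ♙ ♘ ♙ ♙ ♙
♖ ♘ ♗ ♕ ♔ ♗ · ♖


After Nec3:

♜ ♞ ♝ ♛ ♚ ♝ ♞ ♜
♟ ♟ · · ♟ ♟ ♟ ♟
· · · ♟ · · · ·
· · ♟ · · · · ·
· · · · ♙ · · ·
· · ♘ · · · · ·
♙ ♙ ♙ ♙ · ♙ ♙ ♙
♖ ♘ ♗ ♕ ♔ ♗ · ♖



  a b c d e f g h
  ─────────────────
8│♜ ♞ ♝ ♛ ♚ ♝ ♞ ♜│8
7│♟ ♟ · · ♟ ♟ ♟ ♟│7
6│· · · ♟ · · · ·│6
5│· · ♟ · · · · ·│5
4│· · · · ♙ · · ·│4
3│· · ♘ · · · · ·│3
2│♙ ♙ ♙ ♙ · ♙ ♙ ♙│2
1│♖ ♘ ♗ ♕ ♔ ♗ · ♖│1
  ─────────────────
  a b c d e f g h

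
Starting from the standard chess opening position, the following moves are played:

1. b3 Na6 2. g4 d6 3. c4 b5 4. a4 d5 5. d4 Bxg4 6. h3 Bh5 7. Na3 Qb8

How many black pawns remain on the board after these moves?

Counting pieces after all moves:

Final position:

  a b c d e f g h
  ─────────────────
8│♜ ♛ · · ♚ ♝ ♞ ♜│8
7│♟ · ♟ · ♟ ♟ ♟ ♟│7
6│♞ · · · · · · ·│6
5│· ♟ · ♟ · · · ♝│5
4│♙ · ♙ ♙ · · · ·│4
3│♘ ♙ · · · · · ♙│3
2│· · · · ♙ ♙ · ·│2
1│♖ · ♗ ♕ ♔ ♗ ♘ ♖│1
  ─────────────────
  a b c d e f g h


8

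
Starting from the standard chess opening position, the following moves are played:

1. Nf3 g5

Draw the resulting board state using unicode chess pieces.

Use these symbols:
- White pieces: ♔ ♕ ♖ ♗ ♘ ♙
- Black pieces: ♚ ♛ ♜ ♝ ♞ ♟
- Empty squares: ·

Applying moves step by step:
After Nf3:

♜ ♞ ♝ ♛ ♚ ♝ ♞ ♜
♟ ♟ ♟ ♟ ♟ ♟ ♟ ♟
· · · · · · · ·
· · · · · · · ·
· · · · · · · ·
· · · · · ♘ · ·
♙ ♙ ♙ ♙ ♙ ♙ ♙ ♙
♖ ♘ ♗ ♕ ♔ ♗ · ♖


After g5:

♜ ♞ ♝ ♛ ♚ ♝ ♞ ♜
♟ ♟ ♟ ♟ ♟ ♟ · ♟
· · · · · · · ·
· · · · · · ♟ ·
· · · · · · · ·
· · · · · ♘ · ·
♙ ♙ ♙ ♙ ♙ ♙ ♙ ♙
♖ ♘ ♗ ♕ ♔ ♗ · ♖



  a b c d e f g h
  ─────────────────
8│♜ ♞ ♝ ♛ ♚ ♝ ♞ ♜│8
7│♟ ♟ ♟ ♟ ♟ ♟ · ♟│7
6│· · · · · · · ·│6
5│· · · · · · ♟ ·│5
4│· · · · · · · ·│4
3│· · · · · ♘ · ·│3
2│♙ ♙ ♙ ♙ ♙ ♙ ♙ ♙│2
1│♖ ♘ ♗ ♕ ♔ ♗ · ♖│1
  ─────────────────
  a b c d e f g h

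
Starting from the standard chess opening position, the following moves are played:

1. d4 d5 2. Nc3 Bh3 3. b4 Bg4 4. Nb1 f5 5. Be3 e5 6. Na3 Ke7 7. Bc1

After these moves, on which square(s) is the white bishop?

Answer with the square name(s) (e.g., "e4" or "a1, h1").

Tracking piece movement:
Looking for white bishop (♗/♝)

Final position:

  a b c d e f g h
  ─────────────────
8│♜ ♞ · ♛ · ♝ ♞ ♜│8
7│♟ ♟ ♟ · ♚ · ♟ ♟│7
6│· · · · · · · ·│6
5│· · · ♟ ♟ ♟ · ·│5
4│· ♙ · ♙ · · ♝ ·│4
3│♘ · · · · · · ·│3
2│♙ · ♙ · ♙ ♙ ♙ ♙│2
1│♖ · ♗ ♕ ♔ ♗ ♘ ♖│1
  ─────────────────
  a b c d e f g h


c1, f1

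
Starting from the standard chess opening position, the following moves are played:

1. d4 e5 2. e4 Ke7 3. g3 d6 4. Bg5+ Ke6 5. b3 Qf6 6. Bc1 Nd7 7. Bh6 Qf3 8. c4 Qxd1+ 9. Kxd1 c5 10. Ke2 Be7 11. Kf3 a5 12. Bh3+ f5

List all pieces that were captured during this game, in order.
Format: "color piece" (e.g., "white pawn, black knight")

Tracking captures:
  Qxd1+: captured white queen
  Kxd1: captured black queen

white queen, black queen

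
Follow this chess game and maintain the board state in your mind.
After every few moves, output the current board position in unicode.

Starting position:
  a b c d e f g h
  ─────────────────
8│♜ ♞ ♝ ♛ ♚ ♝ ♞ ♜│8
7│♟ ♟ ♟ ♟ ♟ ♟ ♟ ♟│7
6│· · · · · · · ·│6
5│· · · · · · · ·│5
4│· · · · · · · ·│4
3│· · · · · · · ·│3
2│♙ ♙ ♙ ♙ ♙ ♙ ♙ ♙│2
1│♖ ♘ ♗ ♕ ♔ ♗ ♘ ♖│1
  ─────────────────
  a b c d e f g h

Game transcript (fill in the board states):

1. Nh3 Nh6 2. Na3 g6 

  a b c d e f g h
  ─────────────────
8│♜ ♞ ♝ ♛ ♚ ♝ · ♜│8
7│♟ ♟ ♟ ♟ ♟ ♟ · ♟│7
6│· · · · · · ♟ ♞│6
5│· · · · · · · ·│5
4│· · · · · · · ·│4
3│♘ · · · · · · ♘│3
2│♙ ♙ ♙ ♙ ♙ ♙ ♙ ♙│2
1│♖ · ♗ ♕ ♔ ♗ · ♖│1
  ─────────────────
  a b c d e f g h

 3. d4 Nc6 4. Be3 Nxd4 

  a b c d e f g h
  ─────────────────
8│♜ · ♝ ♛ ♚ ♝ · ♜│8
7│♟ ♟ ♟ ♟ ♟ ♟ · ♟│7
6│· · · · · · ♟ ♞│6
5│· · · · · · · ·│5
4│· · · ♞ · · · ·│4
3│♘ · · · ♗ · · ♘│3
2│♙ ♙ ♙ · ♙ ♙ ♙ ♙│2
1│♖ · · ♕ ♔ ♗ · ♖│1
  ─────────────────
  a b c d e f g h

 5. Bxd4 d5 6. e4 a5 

  a b c d e f g h
  ─────────────────
8│♜ · ♝ ♛ ♚ ♝ · ♜│8
7│· ♟ ♟ · ♟ ♟ · ♟│7
6│· · · · · · ♟ ♞│6
5│♟ · · ♟ · · · ·│5
4│· · · ♗ ♙ · · ·│4
3│♘ · · · · · · ♘│3
2│♙ ♙ ♙ · · ♙ ♙ ♙│2
1│♖ · · ♕ ♔ ♗ · ♖│1
  ─────────────────
  a b c d e f g h

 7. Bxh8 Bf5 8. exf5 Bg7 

  a b c d e f g h
  ─────────────────
8│♜ · · ♛ ♚ · · ♗│8
7│· ♟ ♟ · ♟ ♟ ♝ ♟│7
6│· · · · · · ♟ ♞│6
5│♟ · · ♟ · ♙ · ·│5
4│· · · · · · · ·│4
3│♘ · · · · · · ♘│3
2│♙ ♙ ♙ · · ♙ ♙ ♙│2
1│♖ · · ♕ ♔ ♗ · ♖│1
  ─────────────────
  a b c d e f g h

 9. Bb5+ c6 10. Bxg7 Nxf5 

  a b c d e f g h
  ─────────────────
8│♜ · · ♛ ♚ · · ·│8
7│· ♟ · · ♟ ♟ ♗ ♟│7
6│· · ♟ · · · ♟ ·│6
5│♟ ♗ · ♟ · ♞ · ·│5
4│· · · · · · · ·│4
3│♘ · · · · · · ♘│3
2│♙ ♙ ♙ · · ♙ ♙ ♙│2
1│♖ · · ♕ ♔ · · ♖│1
  ─────────────────
  a b c d e f g h



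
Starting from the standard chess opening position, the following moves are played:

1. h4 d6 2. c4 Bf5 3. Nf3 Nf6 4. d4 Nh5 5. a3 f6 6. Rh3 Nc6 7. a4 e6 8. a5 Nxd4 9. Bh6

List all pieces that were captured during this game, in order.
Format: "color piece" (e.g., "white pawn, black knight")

Tracking captures:
  Nxd4: captured white pawn

white pawn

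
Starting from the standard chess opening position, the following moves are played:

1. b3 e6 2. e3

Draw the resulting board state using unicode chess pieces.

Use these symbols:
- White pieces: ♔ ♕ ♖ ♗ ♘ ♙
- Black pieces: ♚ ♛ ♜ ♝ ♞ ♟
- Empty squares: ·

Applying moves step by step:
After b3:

♜ ♞ ♝ ♛ ♚ ♝ ♞ ♜
♟ ♟ ♟ ♟ ♟ ♟ ♟ ♟
· · · · · · · ·
· · · · · · · ·
· · · · · · · ·
· ♙ · · · · · ·
♙ · ♙ ♙ ♙ ♙ ♙ ♙
♖ ♘ ♗ ♕ ♔ ♗ ♘ ♖


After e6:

♜ ♞ ♝ ♛ ♚ ♝ ♞ ♜
♟ ♟ ♟ ♟ · ♟ ♟ ♟
· · · · ♟ · · ·
· · · · · · · ·
· · · · · · · ·
· ♙ · · · · · ·
♙ · ♙ ♙ ♙ ♙ ♙ ♙
♖ ♘ ♗ ♕ ♔ ♗ ♘ ♖


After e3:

♜ ♞ ♝ ♛ ♚ ♝ ♞ ♜
♟ ♟ ♟ ♟ · ♟ ♟ ♟
· · · · ♟ · · ·
· · · · · · · ·
· · · · · · · ·
· ♙ · · ♙ · · ·
♙ · ♙ ♙ · ♙ ♙ ♙
♖ ♘ ♗ ♕ ♔ ♗ ♘ ♖



  a b c d e f g h
  ─────────────────
8│♜ ♞ ♝ ♛ ♚ ♝ ♞ ♜│8
7│♟ ♟ ♟ ♟ · ♟ ♟ ♟│7
6│· · · · ♟ · · ·│6
5│· · · · · · · ·│5
4│· · · · · · · ·│4
3│· ♙ · · ♙ · · ·│3
2│♙ · ♙ ♙ · ♙ ♙ ♙│2
1│♖ ♘ ♗ ♕ ♔ ♗ ♘ ♖│1
  ─────────────────
  a b c d e f g h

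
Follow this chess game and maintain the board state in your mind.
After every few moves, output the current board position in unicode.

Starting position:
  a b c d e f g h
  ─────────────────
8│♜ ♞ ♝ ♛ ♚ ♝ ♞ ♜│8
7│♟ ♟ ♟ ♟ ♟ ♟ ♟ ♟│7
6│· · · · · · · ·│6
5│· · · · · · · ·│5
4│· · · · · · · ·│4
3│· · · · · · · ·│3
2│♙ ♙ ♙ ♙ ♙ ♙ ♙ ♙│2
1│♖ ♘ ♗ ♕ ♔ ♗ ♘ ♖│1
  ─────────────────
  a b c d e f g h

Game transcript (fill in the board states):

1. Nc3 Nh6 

  a b c d e f g h
  ─────────────────
8│♜ ♞ ♝ ♛ ♚ ♝ · ♜│8
7│♟ ♟ ♟ ♟ ♟ ♟ ♟ ♟│7
6│· · · · · · · ♞│6
5│· · · · · · · ·│5
4│· · · · · · · ·│4
3│· · ♘ · · · · ·│3
2│♙ ♙ ♙ ♙ ♙ ♙ ♙ ♙│2
1│♖ · ♗ ♕ ♔ ♗ ♘ ♖│1
  ─────────────────
  a b c d e f g h

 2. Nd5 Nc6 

  a b c d e f g h
  ─────────────────
8│♜ · ♝ ♛ ♚ ♝ · ♜│8
7│♟ ♟ ♟ ♟ ♟ ♟ ♟ ♟│7
6│· · ♞ · · · · ♞│6
5│· · · ♘ · · · ·│5
4│· · · · · · · ·│4
3│· · · · · · · ·│3
2│♙ ♙ ♙ ♙ ♙ ♙ ♙ ♙│2
1│♖ · ♗ ♕ ♔ ♗ ♘ ♖│1
  ─────────────────
  a b c d e f g h

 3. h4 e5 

  a b c d e f g h
  ─────────────────
8│♜ · ♝ ♛ ♚ ♝ · ♜│8
7│♟ ♟ ♟ ♟ · ♟ ♟ ♟│7
6│· · ♞ · · · · ♞│6
5│· · · ♘ ♟ · · ·│5
4│· · · · · · · ♙│4
3│· · · · · · · ·│3
2│♙ ♙ ♙ ♙ ♙ ♙ ♙ ·│2
1│♖ · ♗ ♕ ♔ ♗ ♘ ♖│1
  ─────────────────
  a b c d e f g h



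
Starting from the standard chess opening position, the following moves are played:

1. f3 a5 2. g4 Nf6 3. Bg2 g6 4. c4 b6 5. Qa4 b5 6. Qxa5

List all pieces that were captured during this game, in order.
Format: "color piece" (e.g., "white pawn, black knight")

Tracking captures:
  Qxa5: captured black pawn

black pawn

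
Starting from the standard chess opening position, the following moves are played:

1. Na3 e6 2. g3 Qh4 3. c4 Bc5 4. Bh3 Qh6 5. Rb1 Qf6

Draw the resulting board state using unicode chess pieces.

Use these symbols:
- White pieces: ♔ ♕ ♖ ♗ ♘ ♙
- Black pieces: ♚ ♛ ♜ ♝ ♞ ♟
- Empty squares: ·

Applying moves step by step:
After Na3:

♜ ♞ ♝ ♛ ♚ ♝ ♞ ♜
♟ ♟ ♟ ♟ ♟ ♟ ♟ ♟
· · · · · · · ·
· · · · · · · ·
· · · · · · · ·
♘ · · · · · · ·
♙ ♙ ♙ ♙ ♙ ♙ ♙ ♙
♖ · ♗ ♕ ♔ ♗ ♘ ♖


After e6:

♜ ♞ ♝ ♛ ♚ ♝ ♞ ♜
♟ ♟ ♟ ♟ · ♟ ♟ ♟
· · · · ♟ · · ·
· · · · · · · ·
· · · · · · · ·
♘ · · · · · · ·
♙ ♙ ♙ ♙ ♙ ♙ ♙ ♙
♖ · ♗ ♕ ♔ ♗ ♘ ♖


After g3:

♜ ♞ ♝ ♛ ♚ ♝ ♞ ♜
♟ ♟ ♟ ♟ · ♟ ♟ ♟
· · · · ♟ · · ·
· · · · · · · ·
· · · · · · · ·
♘ · · · · · ♙ ·
♙ ♙ ♙ ♙ ♙ ♙ · ♙
♖ · ♗ ♕ ♔ ♗ ♘ ♖


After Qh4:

♜ ♞ ♝ · ♚ ♝ ♞ ♜
♟ ♟ ♟ ♟ · ♟ ♟ ♟
· · · · ♟ · · ·
· · · · · · · ·
· · · · · · · ♛
♘ · · · · · ♙ ·
♙ ♙ ♙ ♙ ♙ ♙ · ♙
♖ · ♗ ♕ ♔ ♗ ♘ ♖


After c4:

♜ ♞ ♝ · ♚ ♝ ♞ ♜
♟ ♟ ♟ ♟ · ♟ ♟ ♟
· · · · ♟ · · ·
· · · · · · · ·
· · ♙ · · · · ♛
♘ · · · · · ♙ ·
♙ ♙ · ♙ ♙ ♙ · ♙
♖ · ♗ ♕ ♔ ♗ ♘ ♖


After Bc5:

♜ ♞ ♝ · ♚ · ♞ ♜
♟ ♟ ♟ ♟ · ♟ ♟ ♟
· · · · ♟ · · ·
· · ♝ · · · · ·
· · ♙ · · · · ♛
♘ · · · · · ♙ ·
♙ ♙ · ♙ ♙ ♙ · ♙
♖ · ♗ ♕ ♔ ♗ ♘ ♖


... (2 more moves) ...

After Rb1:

♜ ♞ ♝ · ♚ · ♞ ♜
♟ ♟ ♟ ♟ · ♟ ♟ ♟
· · · · ♟ · · ♛
· · ♝ · · · · ·
· · ♙ · · · · ·
♘ · · · · · ♙ ♗
♙ ♙ · ♙ ♙ ♙ · ♙
· ♖ ♗ ♕ ♔ · ♘ ♖


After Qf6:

♜ ♞ ♝ · ♚ · ♞ ♜
♟ ♟ ♟ ♟ · ♟ ♟ ♟
· · · · ♟ ♛ · ·
· · ♝ · · · · ·
· · ♙ · · · · ·
♘ · · · · · ♙ ♗
♙ ♙ · ♙ ♙ ♙ · ♙
· ♖ ♗ ♕ ♔ · ♘ ♖



  a b c d e f g h
  ─────────────────
8│♜ ♞ ♝ · ♚ · ♞ ♜│8
7│♟ ♟ ♟ ♟ · ♟ ♟ ♟│7
6│· · · · ♟ ♛ · ·│6
5│· · ♝ · · · · ·│5
4│· · ♙ · · · · ·│4
3│♘ · · · · · ♙ ♗│3
2│♙ ♙ · ♙ ♙ ♙ · ♙│2
1│· ♖ ♗ ♕ ♔ · ♘ ♖│1
  ─────────────────
  a b c d e f g h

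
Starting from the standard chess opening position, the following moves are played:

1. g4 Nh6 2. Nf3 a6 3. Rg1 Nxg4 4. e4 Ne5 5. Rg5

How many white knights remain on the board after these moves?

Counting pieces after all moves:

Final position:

  a b c d e f g h
  ─────────────────
8│♜ ♞ ♝ ♛ ♚ ♝ · ♜│8
7│· ♟ ♟ ♟ ♟ ♟ ♟ ♟│7
6│♟ · · · · · · ·│6
5│· · · · ♞ · ♖ ·│5
4│· · · · ♙ · · ·│4
3│· · · · · ♘ · ·│3
2│♙ ♙ ♙ ♙ · ♙ · ♙│2
1│♖ ♘ ♗ ♕ ♔ ♗ · ·│1
  ─────────────────
  a b c d e f g h


2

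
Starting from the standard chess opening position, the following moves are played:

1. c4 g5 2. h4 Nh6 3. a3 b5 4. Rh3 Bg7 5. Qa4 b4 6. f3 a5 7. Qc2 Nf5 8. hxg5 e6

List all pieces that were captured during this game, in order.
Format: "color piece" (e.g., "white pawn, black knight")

Tracking captures:
  hxg5: captured black pawn

black pawn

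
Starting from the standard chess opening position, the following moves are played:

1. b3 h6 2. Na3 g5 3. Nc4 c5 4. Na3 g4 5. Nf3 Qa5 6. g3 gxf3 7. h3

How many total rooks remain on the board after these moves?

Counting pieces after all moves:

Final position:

  a b c d e f g h
  ─────────────────
8│♜ ♞ ♝ · ♚ ♝ ♞ ♜│8
7│♟ ♟ · ♟ ♟ ♟ · ·│7
6│· · · · · · · ♟│6
5│♛ · ♟ · · · · ·│5
4│· · · · · · · ·│4
3│♘ ♙ · · · ♟ ♙ ♙│3
2│♙ · ♙ ♙ ♙ ♙ · ·│2
1│♖ · ♗ ♕ ♔ ♗ · ♖│1
  ─────────────────
  a b c d e f g h


4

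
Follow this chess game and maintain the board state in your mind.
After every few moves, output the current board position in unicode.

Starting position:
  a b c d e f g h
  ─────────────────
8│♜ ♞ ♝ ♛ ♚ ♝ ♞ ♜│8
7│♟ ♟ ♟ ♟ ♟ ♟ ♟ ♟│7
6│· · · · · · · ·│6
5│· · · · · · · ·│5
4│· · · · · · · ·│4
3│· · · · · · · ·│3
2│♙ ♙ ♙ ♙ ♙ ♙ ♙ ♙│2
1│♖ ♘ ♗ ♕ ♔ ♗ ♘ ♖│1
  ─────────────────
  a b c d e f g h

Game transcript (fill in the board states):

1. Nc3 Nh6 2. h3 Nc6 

  a b c d e f g h
  ─────────────────
8│♜ · ♝ ♛ ♚ ♝ · ♜│8
7│♟ ♟ ♟ ♟ ♟ ♟ ♟ ♟│7
6│· · ♞ · · · · ♞│6
5│· · · · · · · ·│5
4│· · · · · · · ·│4
3│· · ♘ · · · · ♙│3
2│♙ ♙ ♙ ♙ ♙ ♙ ♙ ·│2
1│♖ · ♗ ♕ ♔ ♗ ♘ ♖│1
  ─────────────────
  a b c d e f g h

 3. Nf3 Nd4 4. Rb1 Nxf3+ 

  a b c d e f g h
  ─────────────────
8│♜ · ♝ ♛ ♚ ♝ · ♜│8
7│♟ ♟ ♟ ♟ ♟ ♟ ♟ ♟│7
6│· · · · · · · ♞│6
5│· · · · · · · ·│5
4│· · · · · · · ·│4
3│· · ♘ · · ♞ · ♙│3
2│♙ ♙ ♙ ♙ ♙ ♙ ♙ ·│2
1│· ♖ ♗ ♕ ♔ ♗ · ♖│1
  ─────────────────
  a b c d e f g h

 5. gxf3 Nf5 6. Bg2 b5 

  a b c d e f g h
  ─────────────────
8│♜ · ♝ ♛ ♚ ♝ · ♜│8
7│♟ · ♟ ♟ ♟ ♟ ♟ ♟│7
6│· · · · · · · ·│6
5│· ♟ · · · ♞ · ·│5
4│· · · · · · · ·│4
3│· · ♘ · · ♙ · ♙│3
2│♙ ♙ ♙ ♙ ♙ ♙ ♗ ·│2
1│· ♖ ♗ ♕ ♔ · · ♖│1
  ─────────────────
  a b c d e f g h

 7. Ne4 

  a b c d e f g h
  ─────────────────
8│♜ · ♝ ♛ ♚ ♝ · ♜│8
7│♟ · ♟ ♟ ♟ ♟ ♟ ♟│7
6│· · · · · · · ·│6
5│· ♟ · · · ♞ · ·│5
4│· · · · ♘ · · ·│4
3│· · · · · ♙ · ♙│3
2│♙ ♙ ♙ ♙ ♙ ♙ ♗ ·│2
1│· ♖ ♗ ♕ ♔ · · ♖│1
  ─────────────────
  a b c d e f g h


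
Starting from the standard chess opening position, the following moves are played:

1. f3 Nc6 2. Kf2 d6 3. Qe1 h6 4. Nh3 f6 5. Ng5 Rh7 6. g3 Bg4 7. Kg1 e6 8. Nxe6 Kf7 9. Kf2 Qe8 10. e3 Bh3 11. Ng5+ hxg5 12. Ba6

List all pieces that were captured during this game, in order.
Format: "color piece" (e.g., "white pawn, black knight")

Tracking captures:
  Nxe6: captured black pawn
  hxg5: captured white knight

black pawn, white knight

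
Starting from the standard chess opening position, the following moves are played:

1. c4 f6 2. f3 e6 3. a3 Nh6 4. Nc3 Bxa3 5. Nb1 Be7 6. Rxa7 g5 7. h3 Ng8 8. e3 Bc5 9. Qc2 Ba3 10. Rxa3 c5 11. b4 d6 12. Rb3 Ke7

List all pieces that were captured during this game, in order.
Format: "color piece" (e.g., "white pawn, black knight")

Tracking captures:
  Bxa3: captured white pawn
  Rxa7: captured black pawn
  Rxa3: captured black bishop

white pawn, black pawn, black bishop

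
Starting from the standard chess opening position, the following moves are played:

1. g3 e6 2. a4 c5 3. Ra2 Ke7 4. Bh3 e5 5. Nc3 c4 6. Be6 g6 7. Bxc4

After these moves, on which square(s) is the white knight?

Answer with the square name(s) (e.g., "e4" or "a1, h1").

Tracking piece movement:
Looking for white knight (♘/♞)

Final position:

  a b c d e f g h
  ─────────────────
8│♜ ♞ ♝ ♛ · ♝ ♞ ♜│8
7│♟ ♟ · ♟ ♚ ♟ · ♟│7
6│· · · · · · ♟ ·│6
5│· · · · ♟ · · ·│5
4│♙ · ♗ · · · · ·│4
3│· · ♘ · · · ♙ ·│3
2│♖ ♙ ♙ ♙ ♙ ♙ · ♙│2
1│· · ♗ ♕ ♔ · ♘ ♖│1
  ─────────────────
  a b c d e f g h


c3, g1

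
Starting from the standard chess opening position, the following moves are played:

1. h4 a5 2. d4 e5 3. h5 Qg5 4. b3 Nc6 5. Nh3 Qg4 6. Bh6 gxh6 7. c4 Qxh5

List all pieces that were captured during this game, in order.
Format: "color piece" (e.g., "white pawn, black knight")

Tracking captures:
  gxh6: captured white bishop
  Qxh5: captured white pawn

white bishop, white pawn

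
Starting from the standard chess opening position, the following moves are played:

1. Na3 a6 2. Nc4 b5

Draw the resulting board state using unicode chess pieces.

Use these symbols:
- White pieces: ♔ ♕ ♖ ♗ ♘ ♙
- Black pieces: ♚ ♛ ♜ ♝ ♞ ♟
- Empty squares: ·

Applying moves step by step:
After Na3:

♜ ♞ ♝ ♛ ♚ ♝ ♞ ♜
♟ ♟ ♟ ♟ ♟ ♟ ♟ ♟
· · · · · · · ·
· · · · · · · ·
· · · · · · · ·
♘ · · · · · · ·
♙ ♙ ♙ ♙ ♙ ♙ ♙ ♙
♖ · ♗ ♕ ♔ ♗ ♘ ♖


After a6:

♜ ♞ ♝ ♛ ♚ ♝ ♞ ♜
· ♟ ♟ ♟ ♟ ♟ ♟ ♟
♟ · · · · · · ·
· · · · · · · ·
· · · · · · · ·
♘ · · · · · · ·
♙ ♙ ♙ ♙ ♙ ♙ ♙ ♙
♖ · ♗ ♕ ♔ ♗ ♘ ♖


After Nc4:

♜ ♞ ♝ ♛ ♚ ♝ ♞ ♜
· ♟ ♟ ♟ ♟ ♟ ♟ ♟
♟ · · · · · · ·
· · · · · · · ·
· · ♘ · · · · ·
· · · · · · · ·
♙ ♙ ♙ ♙ ♙ ♙ ♙ ♙
♖ · ♗ ♕ ♔ ♗ ♘ ♖


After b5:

♜ ♞ ♝ ♛ ♚ ♝ ♞ ♜
· · ♟ ♟ ♟ ♟ ♟ ♟
♟ · · · · · · ·
· ♟ · · · · · ·
· · ♘ · · · · ·
· · · · · · · ·
♙ ♙ ♙ ♙ ♙ ♙ ♙ ♙
♖ · ♗ ♕ ♔ ♗ ♘ ♖



  a b c d e f g h
  ─────────────────
8│♜ ♞ ♝ ♛ ♚ ♝ ♞ ♜│8
7│· · ♟ ♟ ♟ ♟ ♟ ♟│7
6│♟ · · · · · · ·│6
5│· ♟ · · · · · ·│5
4│· · ♘ · · · · ·│4
3│· · · · · · · ·│3
2│♙ ♙ ♙ ♙ ♙ ♙ ♙ ♙│2
1│♖ · ♗ ♕ ♔ ♗ ♘ ♖│1
  ─────────────────
  a b c d e f g h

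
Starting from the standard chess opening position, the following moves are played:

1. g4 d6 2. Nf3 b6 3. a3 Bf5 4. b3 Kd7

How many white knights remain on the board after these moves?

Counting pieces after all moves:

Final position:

  a b c d e f g h
  ─────────────────
8│♜ ♞ · ♛ · ♝ ♞ ♜│8
7│♟ · ♟ ♚ ♟ ♟ ♟ ♟│7
6│· ♟ · ♟ · · · ·│6
5│· · · · · ♝ · ·│5
4│· · · · · · ♙ ·│4
3│♙ ♙ · · · ♘ · ·│3
2│· · ♙ ♙ ♙ ♙ · ♙│2
1│♖ ♘ ♗ ♕ ♔ ♗ · ♖│1
  ─────────────────
  a b c d e f g h


2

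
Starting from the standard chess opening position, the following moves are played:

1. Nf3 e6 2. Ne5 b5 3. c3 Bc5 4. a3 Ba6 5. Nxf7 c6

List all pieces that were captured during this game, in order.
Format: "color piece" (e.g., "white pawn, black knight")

Tracking captures:
  Nxf7: captured black pawn

black pawn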